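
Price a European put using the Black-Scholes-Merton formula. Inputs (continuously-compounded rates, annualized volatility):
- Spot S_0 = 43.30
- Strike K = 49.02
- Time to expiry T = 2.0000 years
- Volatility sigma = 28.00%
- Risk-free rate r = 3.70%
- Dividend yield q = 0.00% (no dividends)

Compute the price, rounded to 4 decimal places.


d1 = (ln(S/K) + (r - q + 0.5*sigma^2) * T) / (sigma * sqrt(T)) = 0.07152955
d2 = d1 - sigma * sqrt(T) = -0.32445025
exp(-rT) = 0.92867169; exp(-qT) = 1.00000000
P = K * exp(-rT) * N(-d2) - S_0 * exp(-qT) * N(-d1)
N(-d1) = 0.47148815; N(-d2) = 0.62720141
P = 49.0200 * 0.92867169 * 0.62720141 - 43.3000 * 1.00000000 * 0.47148815 = 8.1370

Answer: Price = 8.1370


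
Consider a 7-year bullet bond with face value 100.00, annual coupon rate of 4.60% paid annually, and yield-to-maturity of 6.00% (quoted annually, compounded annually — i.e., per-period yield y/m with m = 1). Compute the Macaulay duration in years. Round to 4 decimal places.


Answer: Macaulay duration = 6.0996 years

Derivation:
Coupon per period c = face * coupon_rate / m = 4.600000
Periods per year m = 1; per-period yield y/m = 0.060000
Number of cashflows N = 7
Cashflows (t years, CF_t, discount factor 1/(1+y/m)^(m*t), PV):
  t = 1.0000: CF_t = 4.600000, DF = 0.943396, PV = 4.339623
  t = 2.0000: CF_t = 4.600000, DF = 0.889996, PV = 4.093984
  t = 3.0000: CF_t = 4.600000, DF = 0.839619, PV = 3.862249
  t = 4.0000: CF_t = 4.600000, DF = 0.792094, PV = 3.643631
  t = 5.0000: CF_t = 4.600000, DF = 0.747258, PV = 3.437388
  t = 6.0000: CF_t = 4.600000, DF = 0.704961, PV = 3.242818
  t = 7.0000: CF_t = 104.600000, DF = 0.665057, PV = 69.564974
Price P = sum_t PV_t = 92.184666
Macaulay numerator sum_t t * PV_t:
  t * PV_t at t = 1.0000: 4.339623
  t * PV_t at t = 2.0000: 8.187967
  t * PV_t at t = 3.0000: 11.586746
  t * PV_t at t = 4.0000: 14.574523
  t * PV_t at t = 5.0000: 17.186938
  t * PV_t at t = 6.0000: 19.456911
  t * PV_t at t = 7.0000: 486.954819
Macaulay duration D = (sum_t t * PV_t) / P = 562.287527 / 92.184666 = 6.099578


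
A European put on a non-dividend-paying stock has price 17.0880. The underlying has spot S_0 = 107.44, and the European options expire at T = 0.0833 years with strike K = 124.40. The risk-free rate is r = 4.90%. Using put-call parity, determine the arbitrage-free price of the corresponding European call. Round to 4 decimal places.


Answer: Call price = 0.6347

Derivation:
Put-call parity: C - P = S_0 * exp(-qT) - K * exp(-rT).
S_0 * exp(-qT) = 107.4400 * 1.00000000 = 107.44000000
K * exp(-rT) = 124.4000 * 0.99592662 = 123.89327138
C = P + S*exp(-qT) - K*exp(-rT)
C = 17.0880 + 107.44000000 - 123.89327138 = 0.6347


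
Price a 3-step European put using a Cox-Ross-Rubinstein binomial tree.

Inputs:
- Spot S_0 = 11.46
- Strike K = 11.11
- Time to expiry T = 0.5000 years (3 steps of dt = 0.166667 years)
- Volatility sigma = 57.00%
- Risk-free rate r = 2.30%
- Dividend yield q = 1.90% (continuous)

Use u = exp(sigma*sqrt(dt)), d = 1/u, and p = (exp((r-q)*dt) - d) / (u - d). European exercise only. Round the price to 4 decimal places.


Answer: Price = V(0,0) = 1.7480

Derivation:
dt = T/N = 0.166667
u = exp(sigma*sqrt(dt)) = 1.262005; d = 1/u = 0.792390
p = (exp((r-q)*dt) - d) / (u - d) = 0.443506
Discount per step: exp(-r*dt) = 0.996174
Stock lattice S(k, i) with i counting down-moves:
  k=0: S(0,0) = 11.4600
  k=1: S(1,0) = 14.4626; S(1,1) = 9.0808
  k=2: S(2,0) = 18.2518; S(2,1) = 11.4600; S(2,2) = 7.1955
  k=3: S(3,0) = 23.0339; S(3,1) = 14.4626; S(3,2) = 9.0808; S(3,3) = 5.7017
Terminal payoffs V(N, i) = max(K - S_T, 0):
  V(3,0) = 0.000000; V(3,1) = 0.000000; V(3,2) = 2.029210; V(3,3) = 5.408336
Backward induction: V(k, i) = exp(-r*dt) * [p * V(k+1, i) + (1-p) * V(k+1, i+1)].
  V(2,0) = exp(-r*dt) * [p*0.000000 + (1-p)*0.000000] = 0.000000
  V(2,1) = exp(-r*dt) * [p*0.000000 + (1-p)*2.029210] = 1.124923
  V(2,2) = exp(-r*dt) * [p*2.029210 + (1-p)*5.408336] = 3.894715
  V(1,0) = exp(-r*dt) * [p*0.000000 + (1-p)*1.124923] = 0.623618
  V(1,1) = exp(-r*dt) * [p*1.124923 + (1-p)*3.894715] = 2.656095
  V(0,0) = exp(-r*dt) * [p*0.623618 + (1-p)*2.656095] = 1.747966


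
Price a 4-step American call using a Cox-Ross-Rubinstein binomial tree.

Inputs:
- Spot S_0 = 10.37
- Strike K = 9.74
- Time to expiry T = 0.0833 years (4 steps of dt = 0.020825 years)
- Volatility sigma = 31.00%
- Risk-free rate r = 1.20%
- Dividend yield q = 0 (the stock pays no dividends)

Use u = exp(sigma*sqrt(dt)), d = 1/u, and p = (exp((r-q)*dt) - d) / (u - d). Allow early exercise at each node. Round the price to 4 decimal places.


Answer: Price = V(0,0) = 0.7776

Derivation:
dt = T/N = 0.020825
u = exp(sigma*sqrt(dt)) = 1.045751; d = 1/u = 0.956250
p = (exp((r-q)*dt) - d) / (u - d) = 0.491610
Discount per step: exp(-r*dt) = 0.999750
Stock lattice S(k, i) with i counting down-moves:
  k=0: S(0,0) = 10.3700
  k=1: S(1,0) = 10.8444; S(1,1) = 9.9163
  k=2: S(2,0) = 11.3406; S(2,1) = 10.3700; S(2,2) = 9.4825
  k=3: S(3,0) = 11.8594; S(3,1) = 10.8444; S(3,2) = 9.9163; S(3,3) = 9.0676
  k=4: S(4,0) = 12.4020; S(4,1) = 11.3406; S(4,2) = 10.3700; S(4,3) = 9.4825; S(4,4) = 8.6709
Terminal payoffs V(N, i) = max(S_T - K, 0):
  V(4,0) = 2.662026; V(4,1) = 1.600591; V(4,2) = 0.630000; V(4,3) = 0.000000; V(4,4) = 0.000000
Backward induction: V(k, i) = exp(-r*dt) * [p * V(k+1, i) + (1-p) * V(k+1, i+1)]; then take max(V_cont, immediate exercise) for American.
  V(3,0) = exp(-r*dt) * [p*2.662026 + (1-p)*1.600591] = 2.121873; exercise = 2.119439; V(3,0) = max -> 2.121873
  V(3,1) = exp(-r*dt) * [p*1.600591 + (1-p)*0.630000] = 1.106876; exercise = 1.104442; V(3,1) = max -> 1.106876
  V(3,2) = exp(-r*dt) * [p*0.630000 + (1-p)*0.000000] = 0.309637; exercise = 0.176314; V(3,2) = max -> 0.309637
  V(3,3) = exp(-r*dt) * [p*0.000000 + (1-p)*0.000000] = 0.000000; exercise = 0.000000; V(3,3) = max -> 0.000000
  V(2,0) = exp(-r*dt) * [p*2.121873 + (1-p)*1.106876] = 1.605458; exercise = 1.600591; V(2,0) = max -> 1.605458
  V(2,1) = exp(-r*dt) * [p*1.106876 + (1-p)*0.309637] = 0.701393; exercise = 0.630000; V(2,1) = max -> 0.701393
  V(2,2) = exp(-r*dt) * [p*0.309637 + (1-p)*0.000000] = 0.152183; exercise = 0.000000; V(2,2) = max -> 0.152183
  V(1,0) = exp(-r*dt) * [p*1.605458 + (1-p)*0.701393] = 1.145554; exercise = 1.104442; V(1,0) = max -> 1.145554
  V(1,1) = exp(-r*dt) * [p*0.701393 + (1-p)*0.152183] = 0.422075; exercise = 0.176314; V(1,1) = max -> 0.422075
  V(0,0) = exp(-r*dt) * [p*1.145554 + (1-p)*0.422075] = 0.777550; exercise = 0.630000; V(0,0) = max -> 0.777550


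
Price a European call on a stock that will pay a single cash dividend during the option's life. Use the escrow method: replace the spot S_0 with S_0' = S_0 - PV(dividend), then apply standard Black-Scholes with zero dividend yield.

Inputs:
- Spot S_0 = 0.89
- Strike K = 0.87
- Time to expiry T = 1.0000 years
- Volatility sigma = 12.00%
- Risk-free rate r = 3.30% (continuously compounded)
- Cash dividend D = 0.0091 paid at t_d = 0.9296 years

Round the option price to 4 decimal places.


Answer: Price = 0.0639

Derivation:
PV(D) = D * exp(-r * t_d) = 0.0091 * 0.96978896 = 0.00882508
S_0' = S_0 - PV(D) = 0.8900 - 0.00882508 = 0.88117492
d1 = (ln(S_0'/K) + (r + sigma^2/2)*T) / (sigma*sqrt(T)) = 0.44135785
d2 = d1 - sigma*sqrt(T) = 0.32135785
exp(-rT) = 0.96753856
N(d1) = 0.67052302; N(d2) = 0.62603039
C = S_0' * N(d1) - K * exp(-rT) * N(d2) = 0.88117492 * 0.67052302 - 0.8700 * 0.96753856 * 0.62603039 = 0.0639


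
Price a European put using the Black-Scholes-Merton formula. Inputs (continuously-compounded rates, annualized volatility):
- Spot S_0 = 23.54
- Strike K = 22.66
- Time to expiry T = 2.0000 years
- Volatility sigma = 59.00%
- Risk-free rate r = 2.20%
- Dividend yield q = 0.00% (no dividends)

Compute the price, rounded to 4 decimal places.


Answer: Price = 6.4199

Derivation:
d1 = (ln(S/K) + (r - q + 0.5*sigma^2) * T) / (sigma * sqrt(T)) = 0.51558852
d2 = d1 - sigma * sqrt(T) = -0.31879748
exp(-rT) = 0.95695396; exp(-qT) = 1.00000000
P = K * exp(-rT) * N(-d2) - S_0 * exp(-qT) * N(-d1)
N(-d1) = 0.30307091; N(-d2) = 0.62505995
P = 22.6600 * 0.95695396 * 0.62505995 - 23.5400 * 1.00000000 * 0.30307091 = 6.4199


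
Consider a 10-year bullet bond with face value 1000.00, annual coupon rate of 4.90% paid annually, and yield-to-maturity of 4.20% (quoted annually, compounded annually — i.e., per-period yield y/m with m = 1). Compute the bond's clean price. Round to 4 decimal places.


Answer: Price = 1056.2152

Derivation:
Coupon per period c = face * coupon_rate / m = 49.000000
Periods per year m = 1; per-period yield y/m = 0.042000
Number of cashflows N = 10
Cashflows (t years, CF_t, discount factor 1/(1+y/m)^(m*t), PV):
  t = 1.0000: CF_t = 49.000000, DF = 0.959693, PV = 47.024952
  t = 2.0000: CF_t = 49.000000, DF = 0.921010, PV = 45.129512
  t = 3.0000: CF_t = 49.000000, DF = 0.883887, PV = 43.310473
  t = 4.0000: CF_t = 49.000000, DF = 0.848260, PV = 41.564753
  t = 5.0000: CF_t = 49.000000, DF = 0.814069, PV = 39.889398
  t = 6.0000: CF_t = 49.000000, DF = 0.781257, PV = 38.281572
  t = 7.0000: CF_t = 49.000000, DF = 0.749766, PV = 36.738553
  t = 8.0000: CF_t = 49.000000, DF = 0.719545, PV = 35.257728
  t = 9.0000: CF_t = 49.000000, DF = 0.690543, PV = 33.836592
  t = 10.0000: CF_t = 1049.000000, DF = 0.662709, PV = 695.181648
Price P = sum_t PV_t = 1056.215181


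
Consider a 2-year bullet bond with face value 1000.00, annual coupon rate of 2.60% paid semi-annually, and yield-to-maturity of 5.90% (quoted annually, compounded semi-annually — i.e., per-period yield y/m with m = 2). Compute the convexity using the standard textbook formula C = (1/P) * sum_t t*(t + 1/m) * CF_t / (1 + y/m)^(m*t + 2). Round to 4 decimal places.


Answer: Convexity = 4.5933

Derivation:
Coupon per period c = face * coupon_rate / m = 13.000000
Periods per year m = 2; per-period yield y/m = 0.029500
Number of cashflows N = 4
Cashflows (t years, CF_t, discount factor 1/(1+y/m)^(m*t), PV):
  t = 0.5000: CF_t = 13.000000, DF = 0.971345, PV = 12.627489
  t = 1.0000: CF_t = 13.000000, DF = 0.943512, PV = 12.265652
  t = 1.5000: CF_t = 13.000000, DF = 0.916476, PV = 11.914184
  t = 2.0000: CF_t = 1013.000000, DF = 0.890214, PV = 901.787148
Price P = sum_t PV_t = 938.594473
Convexity numerator sum_t t*(t + 1/m) * CF_t / (1+y/m)^(m*t + 2):
  t = 0.5000: term = 5.957092
  t = 1.0000: term = 17.359180
  t = 1.5000: term = 33.723516
  t = 2.0000: term = 4254.233704
Convexity = (1/P) * sum = 4311.273493 / 938.594473 = 4.593329


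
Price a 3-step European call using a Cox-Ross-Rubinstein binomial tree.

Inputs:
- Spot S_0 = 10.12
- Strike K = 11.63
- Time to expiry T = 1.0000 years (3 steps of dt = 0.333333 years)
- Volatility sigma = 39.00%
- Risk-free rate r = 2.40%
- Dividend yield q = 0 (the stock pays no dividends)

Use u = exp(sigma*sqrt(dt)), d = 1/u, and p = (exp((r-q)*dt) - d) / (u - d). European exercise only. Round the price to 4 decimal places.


Answer: Price = V(0,0) = 1.1443

Derivation:
dt = T/N = 0.333333
u = exp(sigma*sqrt(dt)) = 1.252531; d = 1/u = 0.798383
p = (exp((r-q)*dt) - d) / (u - d) = 0.461631
Discount per step: exp(-r*dt) = 0.992032
Stock lattice S(k, i) with i counting down-moves:
  k=0: S(0,0) = 10.1200
  k=1: S(1,0) = 12.6756; S(1,1) = 8.0796
  k=2: S(2,0) = 15.8766; S(2,1) = 10.1200; S(2,2) = 6.4506
  k=3: S(3,0) = 19.8860; S(3,1) = 12.6756; S(3,2) = 8.0796; S(3,3) = 5.1501
Terminal payoffs V(N, i) = max(S_T - K, 0):
  V(3,0) = 8.255951; V(3,1) = 1.045618; V(3,2) = 0.000000; V(3,3) = 0.000000
Backward induction: V(k, i) = exp(-r*dt) * [p * V(k+1, i) + (1-p) * V(k+1, i+1)].
  V(2,0) = exp(-r*dt) * [p*8.255951 + (1-p)*1.045618] = 4.339278
  V(2,1) = exp(-r*dt) * [p*1.045618 + (1-p)*0.000000] = 0.478843
  V(2,2) = exp(-r*dt) * [p*0.000000 + (1-p)*0.000000] = 0.000000
  V(1,0) = exp(-r*dt) * [p*4.339278 + (1-p)*0.478843] = 2.242924
  V(1,1) = exp(-r*dt) * [p*0.478843 + (1-p)*0.000000] = 0.219288
  V(0,0) = exp(-r*dt) * [p*2.242924 + (1-p)*0.219288] = 1.144270


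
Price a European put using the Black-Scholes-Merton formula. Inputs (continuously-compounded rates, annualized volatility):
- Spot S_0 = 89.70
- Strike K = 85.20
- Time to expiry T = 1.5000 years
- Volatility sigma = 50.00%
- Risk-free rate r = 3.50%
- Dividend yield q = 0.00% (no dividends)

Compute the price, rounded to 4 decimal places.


d1 = (ln(S/K) + (r - q + 0.5*sigma^2) * T) / (sigma * sqrt(T)) = 0.47596743
d2 = d1 - sigma * sqrt(T) = -0.13640500
exp(-rT) = 0.94885432; exp(-qT) = 1.00000000
P = K * exp(-rT) * N(-d2) - S_0 * exp(-qT) * N(-d1)
N(-d1) = 0.31704879; N(-d2) = 0.55424944
P = 85.2000 * 0.94885432 * 0.55424944 - 89.7000 * 1.00000000 * 0.31704879 = 16.3676

Answer: Price = 16.3676


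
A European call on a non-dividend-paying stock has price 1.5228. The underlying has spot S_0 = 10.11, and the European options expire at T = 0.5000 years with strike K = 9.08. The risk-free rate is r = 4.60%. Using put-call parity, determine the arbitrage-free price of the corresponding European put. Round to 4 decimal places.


Answer: Put price = 0.2863

Derivation:
Put-call parity: C - P = S_0 * exp(-qT) - K * exp(-rT).
S_0 * exp(-qT) = 10.1100 * 1.00000000 = 10.11000000
K * exp(-rT) = 9.0800 * 0.97726248 = 8.87354335
P = C - S*exp(-qT) + K*exp(-rT)
P = 1.5228 - 10.11000000 + 8.87354335 = 0.2863


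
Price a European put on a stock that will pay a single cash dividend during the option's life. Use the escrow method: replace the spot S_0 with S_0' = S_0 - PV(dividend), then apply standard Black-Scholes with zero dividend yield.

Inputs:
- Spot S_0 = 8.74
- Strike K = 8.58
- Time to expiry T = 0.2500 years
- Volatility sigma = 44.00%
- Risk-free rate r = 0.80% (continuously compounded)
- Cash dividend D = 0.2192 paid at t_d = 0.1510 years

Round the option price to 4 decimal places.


Answer: Price = 0.7693

Derivation:
PV(D) = D * exp(-r * t_d) = 0.2192 * 0.99879273 = 0.21893537
S_0' = S_0 - PV(D) = 8.7400 - 0.21893537 = 8.52106463
d1 = (ln(S_0'/K) + (r + sigma^2/2)*T) / (sigma*sqrt(T)) = 0.08776080
d2 = d1 - sigma*sqrt(T) = -0.13223920
exp(-rT) = 0.99800200
N(-d1) = 0.46503340; N(-d2) = 0.55260245
P = K * exp(-rT) * N(-d2) - S_0' * N(-d1) = 8.5800 * 0.99800200 * 0.55260245 - 8.52106463 * 0.46503340 = 0.7693


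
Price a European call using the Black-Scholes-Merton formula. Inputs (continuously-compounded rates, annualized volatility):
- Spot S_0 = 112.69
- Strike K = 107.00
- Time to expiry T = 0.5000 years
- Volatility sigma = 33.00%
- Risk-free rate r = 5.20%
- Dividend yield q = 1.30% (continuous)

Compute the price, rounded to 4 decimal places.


d1 = (ln(S/K) + (r - q + 0.5*sigma^2) * T) / (sigma * sqrt(T)) = 0.42227925
d2 = d1 - sigma * sqrt(T) = 0.18893401
exp(-rT) = 0.97433509; exp(-qT) = 0.99352108
C = S_0 * exp(-qT) * N(d1) - K * exp(-rT) * N(d2)
N(d1) = 0.66358940; N(d2) = 0.57492773
C = 112.6900 * 0.99352108 * 0.66358940 - 107.0000 * 0.97433509 * 0.57492773 = 14.3570

Answer: Price = 14.3570


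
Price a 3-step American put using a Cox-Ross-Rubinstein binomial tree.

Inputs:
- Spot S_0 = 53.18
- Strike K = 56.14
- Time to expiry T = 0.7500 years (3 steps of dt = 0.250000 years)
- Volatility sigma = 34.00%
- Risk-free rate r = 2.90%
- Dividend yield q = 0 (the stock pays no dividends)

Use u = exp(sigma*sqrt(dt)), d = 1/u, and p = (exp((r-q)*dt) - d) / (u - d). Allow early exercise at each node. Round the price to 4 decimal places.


dt = T/N = 0.250000
u = exp(sigma*sqrt(dt)) = 1.185305; d = 1/u = 0.843665
p = (exp((r-q)*dt) - d) / (u - d) = 0.478900
Discount per step: exp(-r*dt) = 0.992776
Stock lattice S(k, i) with i counting down-moves:
  k=0: S(0,0) = 53.1800
  k=1: S(1,0) = 63.0345; S(1,1) = 44.8661
  k=2: S(2,0) = 74.7151; S(2,1) = 53.1800; S(2,2) = 37.8519
  k=3: S(3,0) = 88.5602; S(3,1) = 63.0345; S(3,2) = 44.8661; S(3,3) = 31.9344
Terminal payoffs V(N, i) = max(K - S_T, 0):
  V(3,0) = 0.000000; V(3,1) = 0.000000; V(3,2) = 11.273905; V(3,3) = 24.205645
Backward induction: V(k, i) = exp(-r*dt) * [p * V(k+1, i) + (1-p) * V(k+1, i+1)]; then take max(V_cont, immediate exercise) for American.
  V(2,0) = exp(-r*dt) * [p*0.000000 + (1-p)*0.000000] = 0.000000; exercise = 0.000000; V(2,0) = max -> 0.000000
  V(2,1) = exp(-r*dt) * [p*0.000000 + (1-p)*11.273905] = 5.832390; exercise = 2.960000; V(2,1) = max -> 5.832390
  V(2,2) = exp(-r*dt) * [p*11.273905 + (1-p)*24.205645] = 17.882511; exercise = 18.288054; V(2,2) = max -> 18.288054
  V(1,0) = exp(-r*dt) * [p*0.000000 + (1-p)*5.832390] = 3.017301; exercise = 0.000000; V(1,0) = max -> 3.017301
  V(1,1) = exp(-r*dt) * [p*5.832390 + (1-p)*18.288054] = 12.234013; exercise = 11.273905; V(1,1) = max -> 12.234013
  V(0,0) = exp(-r*dt) * [p*3.017301 + (1-p)*12.234013] = 7.763636; exercise = 2.960000; V(0,0) = max -> 7.763636

Answer: Price = V(0,0) = 7.7636


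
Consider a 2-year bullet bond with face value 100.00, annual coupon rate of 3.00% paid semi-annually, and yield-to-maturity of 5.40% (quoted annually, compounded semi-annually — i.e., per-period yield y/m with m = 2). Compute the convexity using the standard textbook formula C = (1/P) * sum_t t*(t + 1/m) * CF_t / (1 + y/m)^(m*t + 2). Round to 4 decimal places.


Answer: Convexity = 4.5984

Derivation:
Coupon per period c = face * coupon_rate / m = 1.500000
Periods per year m = 2; per-period yield y/m = 0.027000
Number of cashflows N = 4
Cashflows (t years, CF_t, discount factor 1/(1+y/m)^(m*t), PV):
  t = 0.5000: CF_t = 1.500000, DF = 0.973710, PV = 1.460565
  t = 1.0000: CF_t = 1.500000, DF = 0.948111, PV = 1.422166
  t = 1.5000: CF_t = 1.500000, DF = 0.923185, PV = 1.384777
  t = 2.0000: CF_t = 101.500000, DF = 0.898914, PV = 91.239788
Price P = sum_t PV_t = 95.507296
Convexity numerator sum_t t*(t + 1/m) * CF_t / (1+y/m)^(m*t + 2):
  t = 0.5000: term = 0.692389
  t = 1.0000: term = 2.022557
  t = 1.5000: term = 3.938767
  t = 2.0000: term = 432.527161
Convexity = (1/P) * sum = 439.180874 / 95.507296 = 4.598401


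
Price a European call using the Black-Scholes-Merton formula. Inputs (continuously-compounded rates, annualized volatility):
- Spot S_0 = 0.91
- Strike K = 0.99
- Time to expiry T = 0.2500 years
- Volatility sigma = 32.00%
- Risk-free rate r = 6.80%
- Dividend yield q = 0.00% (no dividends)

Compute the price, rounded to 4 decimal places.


d1 = (ln(S/K) + (r - q + 0.5*sigma^2) * T) / (sigma * sqrt(T)) = -0.34037715
d2 = d1 - sigma * sqrt(T) = -0.50037715
exp(-rT) = 0.98314368; exp(-qT) = 1.00000000
C = S_0 * exp(-qT) * N(d1) - K * exp(-rT) * N(d2)
N(d1) = 0.36678626; N(d2) = 0.30840477
C = 0.9100 * 1.00000000 * 0.36678626 - 0.9900 * 0.98314368 * 0.30840477 = 0.0336

Answer: Price = 0.0336


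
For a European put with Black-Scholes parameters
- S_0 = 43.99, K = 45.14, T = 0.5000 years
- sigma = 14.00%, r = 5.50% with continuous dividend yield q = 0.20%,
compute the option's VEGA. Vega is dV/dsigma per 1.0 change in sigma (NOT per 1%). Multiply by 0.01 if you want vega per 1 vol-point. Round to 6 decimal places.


d1 = 0.0565035288; d2 = -0.0424914206
phi(d1) = 0.3983059471; exp(-qT) = 0.9990004998; exp(-rT) = 0.9728746826
Vega = S * exp(-qT) * phi(d1) * sqrt(T) = 43.9900 * 0.9990004998 * 0.3983059471 * 0.7071067812 = 12.377173

Answer: Vega = 12.377173


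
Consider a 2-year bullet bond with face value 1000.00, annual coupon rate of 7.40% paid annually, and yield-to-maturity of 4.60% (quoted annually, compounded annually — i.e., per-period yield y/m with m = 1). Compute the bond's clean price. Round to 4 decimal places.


Answer: Price = 1052.3601

Derivation:
Coupon per period c = face * coupon_rate / m = 74.000000
Periods per year m = 1; per-period yield y/m = 0.046000
Number of cashflows N = 2
Cashflows (t years, CF_t, discount factor 1/(1+y/m)^(m*t), PV):
  t = 1.0000: CF_t = 74.000000, DF = 0.956023, PV = 70.745698
  t = 2.0000: CF_t = 1074.000000, DF = 0.913980, PV = 981.614381
Price P = sum_t PV_t = 1052.360079


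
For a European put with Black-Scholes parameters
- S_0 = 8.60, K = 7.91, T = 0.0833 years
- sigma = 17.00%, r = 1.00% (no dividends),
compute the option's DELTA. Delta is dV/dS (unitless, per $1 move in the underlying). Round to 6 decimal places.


Answer: Delta = -0.040399

Derivation:
d1 = 1.7460752401; d2 = 1.6970102832
phi(d1) = 0.0868712705; exp(-qT) = 1.0000000000; exp(-rT) = 0.9991673468
N(-d1) = 0.0403989393
Delta = -exp(-qT) * N(-d1) = -1.0000000000 * 0.0403989393 = -0.040399


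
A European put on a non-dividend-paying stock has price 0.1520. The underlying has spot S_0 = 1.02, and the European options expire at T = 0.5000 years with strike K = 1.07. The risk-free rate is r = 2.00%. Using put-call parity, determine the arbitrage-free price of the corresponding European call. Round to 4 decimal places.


Answer: Call price = 0.1126

Derivation:
Put-call parity: C - P = S_0 * exp(-qT) - K * exp(-rT).
S_0 * exp(-qT) = 1.0200 * 1.00000000 = 1.02000000
K * exp(-rT) = 1.0700 * 0.99004983 = 1.05935332
C = P + S*exp(-qT) - K*exp(-rT)
C = 0.1520 + 1.02000000 - 1.05935332 = 0.1126


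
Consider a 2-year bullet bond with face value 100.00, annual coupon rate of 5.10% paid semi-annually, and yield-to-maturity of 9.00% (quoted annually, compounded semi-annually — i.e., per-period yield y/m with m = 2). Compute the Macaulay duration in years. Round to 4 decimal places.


Answer: Macaulay duration = 1.9235 years

Derivation:
Coupon per period c = face * coupon_rate / m = 2.550000
Periods per year m = 2; per-period yield y/m = 0.045000
Number of cashflows N = 4
Cashflows (t years, CF_t, discount factor 1/(1+y/m)^(m*t), PV):
  t = 0.5000: CF_t = 2.550000, DF = 0.956938, PV = 2.440191
  t = 1.0000: CF_t = 2.550000, DF = 0.915730, PV = 2.335111
  t = 1.5000: CF_t = 2.550000, DF = 0.876297, PV = 2.234556
  t = 2.0000: CF_t = 102.550000, DF = 0.838561, PV = 85.994466
Price P = sum_t PV_t = 93.004325
Macaulay numerator sum_t t * PV_t:
  t * PV_t at t = 0.5000: 1.220096
  t * PV_t at t = 1.0000: 2.335111
  t * PV_t at t = 1.5000: 3.351835
  t * PV_t at t = 2.0000: 171.988932
Macaulay duration D = (sum_t t * PV_t) / P = 178.895973 / 93.004325 = 1.923523


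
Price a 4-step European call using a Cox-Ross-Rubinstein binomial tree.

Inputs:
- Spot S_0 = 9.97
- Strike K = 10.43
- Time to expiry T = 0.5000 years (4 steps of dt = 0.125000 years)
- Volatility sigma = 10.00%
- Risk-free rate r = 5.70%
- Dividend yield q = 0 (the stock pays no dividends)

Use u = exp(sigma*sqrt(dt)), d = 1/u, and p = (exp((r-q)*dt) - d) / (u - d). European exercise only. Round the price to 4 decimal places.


Answer: Price = V(0,0) = 0.2152

Derivation:
dt = T/N = 0.125000
u = exp(sigma*sqrt(dt)) = 1.035988; d = 1/u = 0.965262
p = (exp((r-q)*dt) - d) / (u - d) = 0.592264
Discount per step: exp(-r*dt) = 0.992900
Stock lattice S(k, i) with i counting down-moves:
  k=0: S(0,0) = 9.9700
  k=1: S(1,0) = 10.3288; S(1,1) = 9.6237
  k=2: S(2,0) = 10.7005; S(2,1) = 9.9700; S(2,2) = 9.2894
  k=3: S(3,0) = 11.0856; S(3,1) = 10.3288; S(3,2) = 9.6237; S(3,3) = 8.9667
  k=4: S(4,0) = 11.4845; S(4,1) = 10.7005; S(4,2) = 9.9700; S(4,3) = 9.2894; S(4,4) = 8.6552
Terminal payoffs V(N, i) = max(S_T - K, 0):
  V(4,0) = 1.054542; V(4,1) = 0.270508; V(4,2) = 0.000000; V(4,3) = 0.000000; V(4,4) = 0.000000
Backward induction: V(k, i) = exp(-r*dt) * [p * V(k+1, i) + (1-p) * V(k+1, i+1)].
  V(3,0) = exp(-r*dt) * [p*1.054542 + (1-p)*0.270508] = 0.729646
  V(3,1) = exp(-r*dt) * [p*0.270508 + (1-p)*0.000000] = 0.159075
  V(3,2) = exp(-r*dt) * [p*0.000000 + (1-p)*0.000000] = 0.000000
  V(3,3) = exp(-r*dt) * [p*0.000000 + (1-p)*0.000000] = 0.000000
  V(2,0) = exp(-r*dt) * [p*0.729646 + (1-p)*0.159075] = 0.493475
  V(2,1) = exp(-r*dt) * [p*0.159075 + (1-p)*0.000000] = 0.093545
  V(2,2) = exp(-r*dt) * [p*0.000000 + (1-p)*0.000000] = 0.000000
  V(1,0) = exp(-r*dt) * [p*0.493475 + (1-p)*0.093545] = 0.328063
  V(1,1) = exp(-r*dt) * [p*0.093545 + (1-p)*0.000000] = 0.055010
  V(0,0) = exp(-r*dt) * [p*0.328063 + (1-p)*0.055010] = 0.215191


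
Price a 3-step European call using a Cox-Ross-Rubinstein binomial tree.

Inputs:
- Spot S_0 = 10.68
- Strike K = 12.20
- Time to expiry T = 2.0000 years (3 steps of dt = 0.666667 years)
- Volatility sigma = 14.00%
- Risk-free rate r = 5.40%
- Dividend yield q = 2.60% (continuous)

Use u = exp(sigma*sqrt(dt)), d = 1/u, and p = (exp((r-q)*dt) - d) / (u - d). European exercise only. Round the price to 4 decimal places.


dt = T/N = 0.666667
u = exp(sigma*sqrt(dt)) = 1.121099; d = 1/u = 0.891982
p = (exp((r-q)*dt) - d) / (u - d) = 0.553691
Discount per step: exp(-r*dt) = 0.964640
Stock lattice S(k, i) with i counting down-moves:
  k=0: S(0,0) = 10.6800
  k=1: S(1,0) = 11.9733; S(1,1) = 9.5264
  k=2: S(2,0) = 13.4233; S(2,1) = 10.6800; S(2,2) = 8.4973
  k=3: S(3,0) = 15.0488; S(3,1) = 11.9733; S(3,2) = 9.5264; S(3,3) = 7.5795
Terminal payoffs V(N, i) = max(S_T - K, 0):
  V(3,0) = 2.848847; V(3,1) = 0.000000; V(3,2) = 0.000000; V(3,3) = 0.000000
Backward induction: V(k, i) = exp(-r*dt) * [p * V(k+1, i) + (1-p) * V(k+1, i+1)].
  V(2,0) = exp(-r*dt) * [p*2.848847 + (1-p)*0.000000] = 1.521605
  V(2,1) = exp(-r*dt) * [p*0.000000 + (1-p)*0.000000] = 0.000000
  V(2,2) = exp(-r*dt) * [p*0.000000 + (1-p)*0.000000] = 0.000000
  V(1,0) = exp(-r*dt) * [p*1.521605 + (1-p)*0.000000] = 0.812709
  V(1,1) = exp(-r*dt) * [p*0.000000 + (1-p)*0.000000] = 0.000000
  V(0,0) = exp(-r*dt) * [p*0.812709 + (1-p)*0.000000] = 0.434078

Answer: Price = V(0,0) = 0.4341


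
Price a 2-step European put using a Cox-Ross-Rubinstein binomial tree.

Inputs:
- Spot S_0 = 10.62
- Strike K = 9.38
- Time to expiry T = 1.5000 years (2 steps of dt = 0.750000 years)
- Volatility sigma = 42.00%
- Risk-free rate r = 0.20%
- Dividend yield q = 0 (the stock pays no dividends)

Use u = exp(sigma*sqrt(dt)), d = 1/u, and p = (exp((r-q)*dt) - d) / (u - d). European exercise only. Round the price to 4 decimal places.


dt = T/N = 0.750000
u = exp(sigma*sqrt(dt)) = 1.438687; d = 1/u = 0.695078
p = (exp((r-q)*dt) - d) / (u - d) = 0.412075
Discount per step: exp(-r*dt) = 0.998501
Stock lattice S(k, i) with i counting down-moves:
  k=0: S(0,0) = 10.6200
  k=1: S(1,0) = 15.2789; S(1,1) = 7.3817
  k=2: S(2,0) = 21.9815; S(2,1) = 10.6200; S(2,2) = 5.1309
Terminal payoffs V(N, i) = max(K - S_T, 0):
  V(2,0) = 0.000000; V(2,1) = 0.000000; V(2,2) = 4.249117
Backward induction: V(k, i) = exp(-r*dt) * [p * V(k+1, i) + (1-p) * V(k+1, i+1)].
  V(1,0) = exp(-r*dt) * [p*0.000000 + (1-p)*0.000000] = 0.000000
  V(1,1) = exp(-r*dt) * [p*0.000000 + (1-p)*4.249117] = 2.494416
  V(0,0) = exp(-r*dt) * [p*0.000000 + (1-p)*2.494416] = 1.464330

Answer: Price = V(0,0) = 1.4643


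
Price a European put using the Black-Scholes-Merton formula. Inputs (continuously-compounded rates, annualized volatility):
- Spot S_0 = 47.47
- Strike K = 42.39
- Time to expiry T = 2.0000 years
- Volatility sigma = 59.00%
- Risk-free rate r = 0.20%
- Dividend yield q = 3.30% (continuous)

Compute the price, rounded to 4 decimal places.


Answer: Price = 12.9317

Derivation:
d1 = (ln(S/K) + (r - q + 0.5*sigma^2) * T) / (sigma * sqrt(T)) = 0.47853805
d2 = d1 - sigma * sqrt(T) = -0.35584796
exp(-rT) = 0.99600799; exp(-qT) = 0.93613086
P = K * exp(-rT) * N(-d2) - S_0 * exp(-qT) * N(-d1)
N(-d1) = 0.31613365; N(-d2) = 0.63902278
P = 42.3900 * 0.99600799 * 0.63902278 - 47.4700 * 0.93613086 * 0.31613365 = 12.9317


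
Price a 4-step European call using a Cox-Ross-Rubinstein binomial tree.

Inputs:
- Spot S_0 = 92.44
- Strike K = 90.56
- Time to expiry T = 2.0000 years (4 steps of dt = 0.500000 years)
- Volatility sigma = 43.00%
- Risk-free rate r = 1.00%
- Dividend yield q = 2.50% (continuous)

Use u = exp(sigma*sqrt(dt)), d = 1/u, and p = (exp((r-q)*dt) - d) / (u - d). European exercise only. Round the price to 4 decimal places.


dt = T/N = 0.500000
u = exp(sigma*sqrt(dt)) = 1.355345; d = 1/u = 0.737820
p = (exp((r-q)*dt) - d) / (u - d) = 0.412466
Discount per step: exp(-r*dt) = 0.995012
Stock lattice S(k, i) with i counting down-moves:
  k=0: S(0,0) = 92.4400
  k=1: S(1,0) = 125.2881; S(1,1) = 68.2040
  k=2: S(2,0) = 169.8085; S(2,1) = 92.4400; S(2,2) = 50.3223
  k=3: S(3,0) = 230.1491; S(3,1) = 125.2881; S(3,2) = 68.2040; S(3,3) = 37.1288
  k=4: S(4,0) = 311.9314; S(4,1) = 169.8085; S(4,2) = 92.4400; S(4,3) = 50.3223; S(4,4) = 27.3943
Terminal payoffs V(N, i) = max(S_T - K, 0):
  V(4,0) = 221.371449; V(4,1) = 79.248549; V(4,2) = 1.880000; V(4,3) = 0.000000; V(4,4) = 0.000000
Backward induction: V(k, i) = exp(-r*dt) * [p * V(k+1, i) + (1-p) * V(k+1, i+1)].
  V(3,0) = exp(-r*dt) * [p*221.371449 + (1-p)*79.248549] = 137.181851
  V(3,1) = exp(-r*dt) * [p*79.248549 + (1-p)*1.880000] = 33.623393
  V(3,2) = exp(-r*dt) * [p*1.880000 + (1-p)*0.000000] = 0.771569
  V(3,3) = exp(-r*dt) * [p*0.000000 + (1-p)*0.000000] = 0.000000
  V(2,0) = exp(-r*dt) * [p*137.181851 + (1-p)*33.623393] = 75.957048
  V(2,1) = exp(-r*dt) * [p*33.623393 + (1-p)*0.771569] = 14.250414
  V(2,2) = exp(-r*dt) * [p*0.771569 + (1-p)*0.000000] = 0.316659
  V(1,0) = exp(-r*dt) * [p*75.957048 + (1-p)*14.250414] = 39.504315
  V(1,1) = exp(-r*dt) * [p*14.250414 + (1-p)*0.316659] = 6.033622
  V(0,0) = exp(-r*dt) * [p*39.504315 + (1-p)*6.033622] = 19.740212

Answer: Price = V(0,0) = 19.7402


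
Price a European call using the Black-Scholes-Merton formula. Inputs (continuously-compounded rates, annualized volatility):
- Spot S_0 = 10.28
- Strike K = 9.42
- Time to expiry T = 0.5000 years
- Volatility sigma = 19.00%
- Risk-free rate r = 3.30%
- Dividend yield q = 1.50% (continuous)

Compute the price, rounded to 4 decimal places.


d1 = (ln(S/K) + (r - q + 0.5*sigma^2) * T) / (sigma * sqrt(T)) = 0.78444321
d2 = d1 - sigma * sqrt(T) = 0.65009292
exp(-rT) = 0.98363538; exp(-qT) = 0.99252805
C = S_0 * exp(-qT) * N(d1) - K * exp(-rT) * N(d2)
N(d1) = 0.78360995; N(d2) = 0.74218390
C = 10.2800 * 0.99252805 * 0.78360995 - 9.4200 * 0.98363538 * 0.74218390 = 1.1184

Answer: Price = 1.1184


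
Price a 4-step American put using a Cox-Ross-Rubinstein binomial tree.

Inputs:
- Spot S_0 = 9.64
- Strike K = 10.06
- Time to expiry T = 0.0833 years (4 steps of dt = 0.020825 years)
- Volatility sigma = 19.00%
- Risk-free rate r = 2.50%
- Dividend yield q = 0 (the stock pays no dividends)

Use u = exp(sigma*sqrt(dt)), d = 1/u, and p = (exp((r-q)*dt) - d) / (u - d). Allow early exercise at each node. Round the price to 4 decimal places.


dt = T/N = 0.020825
u = exp(sigma*sqrt(dt)) = 1.027798; d = 1/u = 0.972954
p = (exp((r-q)*dt) - d) / (u - d) = 0.502641
Discount per step: exp(-r*dt) = 0.999480
Stock lattice S(k, i) with i counting down-moves:
  k=0: S(0,0) = 9.6400
  k=1: S(1,0) = 9.9080; S(1,1) = 9.3793
  k=2: S(2,0) = 10.1834; S(2,1) = 9.6400; S(2,2) = 9.1256
  k=3: S(3,0) = 10.4665; S(3,1) = 9.9080; S(3,2) = 9.3793; S(3,3) = 8.8788
  k=4: S(4,0) = 10.7574; S(4,1) = 10.1834; S(4,2) = 9.6400; S(4,3) = 9.1256; S(4,4) = 8.6387
Terminal payoffs V(N, i) = max(K - S_T, 0):
  V(4,0) = 0.000000; V(4,1) = 0.000000; V(4,2) = 0.420000; V(4,3) = 0.934399; V(4,4) = 1.421348
Backward induction: V(k, i) = exp(-r*dt) * [p * V(k+1, i) + (1-p) * V(k+1, i+1)]; then take max(V_cont, immediate exercise) for American.
  V(3,0) = exp(-r*dt) * [p*0.000000 + (1-p)*0.000000] = 0.000000; exercise = 0.000000; V(3,0) = max -> 0.000000
  V(3,1) = exp(-r*dt) * [p*0.000000 + (1-p)*0.420000] = 0.208782; exercise = 0.152027; V(3,1) = max -> 0.208782
  V(3,2) = exp(-r*dt) * [p*0.420000 + (1-p)*0.934399] = 0.675489; exercise = 0.680725; V(3,2) = max -> 0.680725
  V(3,3) = exp(-r*dt) * [p*0.934399 + (1-p)*1.421348] = 1.175975; exercise = 1.181211; V(3,3) = max -> 1.181211
  V(2,0) = exp(-r*dt) * [p*0.000000 + (1-p)*0.208782] = 0.103786; exercise = 0.000000; V(2,0) = max -> 0.103786
  V(2,1) = exp(-r*dt) * [p*0.208782 + (1-p)*0.680725] = 0.443276; exercise = 0.420000; V(2,1) = max -> 0.443276
  V(2,2) = exp(-r*dt) * [p*0.680725 + (1-p)*1.181211] = 0.929162; exercise = 0.934399; V(2,2) = max -> 0.934399
  V(1,0) = exp(-r*dt) * [p*0.103786 + (1-p)*0.443276] = 0.272492; exercise = 0.152027; V(1,0) = max -> 0.272492
  V(1,1) = exp(-r*dt) * [p*0.443276 + (1-p)*0.934399] = 0.687183; exercise = 0.680725; V(1,1) = max -> 0.687183
  V(0,0) = exp(-r*dt) * [p*0.272492 + (1-p)*0.687183] = 0.478493; exercise = 0.420000; V(0,0) = max -> 0.478493

Answer: Price = V(0,0) = 0.4785


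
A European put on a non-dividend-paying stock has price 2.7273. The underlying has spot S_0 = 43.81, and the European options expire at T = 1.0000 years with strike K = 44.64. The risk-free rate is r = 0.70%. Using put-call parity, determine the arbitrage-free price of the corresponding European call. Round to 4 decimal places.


Answer: Call price = 2.2087

Derivation:
Put-call parity: C - P = S_0 * exp(-qT) - K * exp(-rT).
S_0 * exp(-qT) = 43.8100 * 1.00000000 = 43.81000000
K * exp(-rT) = 44.6400 * 0.99302444 = 44.32861113
C = P + S*exp(-qT) - K*exp(-rT)
C = 2.7273 + 43.81000000 - 44.32861113 = 2.2087


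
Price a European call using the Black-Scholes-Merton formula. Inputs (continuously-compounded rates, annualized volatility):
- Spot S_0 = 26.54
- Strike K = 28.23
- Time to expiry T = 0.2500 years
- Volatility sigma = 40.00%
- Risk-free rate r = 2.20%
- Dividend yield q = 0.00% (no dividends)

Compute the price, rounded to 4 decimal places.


d1 = (ln(S/K) + (r - q + 0.5*sigma^2) * T) / (sigma * sqrt(T)) = -0.18116107
d2 = d1 - sigma * sqrt(T) = -0.38116107
exp(-rT) = 0.99451510; exp(-qT) = 1.00000000
C = S_0 * exp(-qT) * N(d1) - K * exp(-rT) * N(d2)
N(d1) = 0.42812058; N(d2) = 0.35154187
C = 26.5400 * 1.00000000 * 0.42812058 - 28.2300 * 0.99451510 * 0.35154187 = 1.4927

Answer: Price = 1.4927


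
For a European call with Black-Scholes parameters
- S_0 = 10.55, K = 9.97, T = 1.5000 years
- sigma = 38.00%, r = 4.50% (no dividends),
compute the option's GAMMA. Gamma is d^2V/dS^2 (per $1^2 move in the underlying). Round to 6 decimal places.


d1 = 0.4992345353; d2 = 0.0338314842
phi(d1) = 0.3521999962; exp(-qT) = 1.0000000000; exp(-rT) = 0.9347277206
Gamma = exp(-qT) * phi(d1) / (S * sigma * sqrt(T)) = 1.0000000000 * 0.3521999962 / (10.5500 * 0.3800 * 1.2247448714) = 0.071731

Answer: Gamma = 0.071731


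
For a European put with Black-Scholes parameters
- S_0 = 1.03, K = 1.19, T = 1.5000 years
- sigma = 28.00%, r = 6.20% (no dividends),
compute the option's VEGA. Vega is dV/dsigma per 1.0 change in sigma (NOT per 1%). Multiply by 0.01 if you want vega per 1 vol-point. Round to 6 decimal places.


d1 = 0.0215948623; d2 = -0.3213337017
phi(d1) = 0.3988492703; exp(-qT) = 1.0000000000; exp(-rT) = 0.9111935003
Vega = S * exp(-qT) * phi(d1) * sqrt(T) = 1.0300 * 1.0000000000 * 0.3988492703 * 1.2247448714 = 0.503143

Answer: Vega = 0.503143


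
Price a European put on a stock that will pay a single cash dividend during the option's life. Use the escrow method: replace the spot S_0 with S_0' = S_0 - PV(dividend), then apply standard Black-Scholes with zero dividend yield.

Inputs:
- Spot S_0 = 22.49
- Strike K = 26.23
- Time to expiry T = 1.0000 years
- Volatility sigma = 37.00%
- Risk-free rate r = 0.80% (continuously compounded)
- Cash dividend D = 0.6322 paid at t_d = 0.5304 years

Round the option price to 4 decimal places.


Answer: Price = 5.9710

Derivation:
PV(D) = D * exp(-r * t_d) = 0.6322 * 0.99576579 = 0.62952313
S_0' = S_0 - PV(D) = 22.4900 - 0.62952313 = 21.86047687
d1 = (ln(S_0'/K) + (r + sigma^2/2)*T) / (sigma*sqrt(T)) = -0.28587432
d2 = d1 - sigma*sqrt(T) = -0.65587432
exp(-rT) = 0.99203191
N(-d1) = 0.61251281; N(-d2) = 0.74404750
P = K * exp(-rT) * N(-d2) - S_0' * N(-d1) = 26.2300 * 0.99203191 * 0.74404750 - 21.86047687 * 0.61251281 = 5.9710


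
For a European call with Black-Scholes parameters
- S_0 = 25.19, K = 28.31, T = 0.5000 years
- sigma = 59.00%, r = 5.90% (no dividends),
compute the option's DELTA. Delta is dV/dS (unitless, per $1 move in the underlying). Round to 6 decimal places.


Answer: Delta = 0.499768

Derivation:
d1 = -0.0005824852; d2 = -0.4177754861
phi(d1) = 0.3989422127; exp(-qT) = 1.0000000000; exp(-rT) = 0.9709308776
N(d1) = 0.4997676220
Delta = exp(-qT) * N(d1) = 1.0000000000 * 0.4997676220 = 0.499768


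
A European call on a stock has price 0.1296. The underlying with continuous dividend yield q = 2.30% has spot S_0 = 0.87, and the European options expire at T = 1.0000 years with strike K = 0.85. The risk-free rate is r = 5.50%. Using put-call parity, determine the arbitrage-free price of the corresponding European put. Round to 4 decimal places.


Put-call parity: C - P = S_0 * exp(-qT) - K * exp(-rT).
S_0 * exp(-qT) = 0.8700 * 0.97726248 = 0.85021836
K * exp(-rT) = 0.8500 * 0.94648515 = 0.80451238
P = C - S*exp(-qT) + K*exp(-rT)
P = 0.1296 - 0.85021836 + 0.80451238 = 0.0839

Answer: Put price = 0.0839


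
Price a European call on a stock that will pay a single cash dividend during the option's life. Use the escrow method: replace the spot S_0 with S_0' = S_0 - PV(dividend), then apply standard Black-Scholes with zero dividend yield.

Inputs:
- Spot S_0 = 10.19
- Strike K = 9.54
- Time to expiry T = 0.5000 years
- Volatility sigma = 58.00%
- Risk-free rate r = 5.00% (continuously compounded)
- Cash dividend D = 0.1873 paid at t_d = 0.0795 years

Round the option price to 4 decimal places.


Answer: Price = 1.9421

Derivation:
PV(D) = D * exp(-r * t_d) = 0.1873 * 0.99603289 = 0.18655696
S_0' = S_0 - PV(D) = 10.1900 - 0.18655696 = 10.00344304
d1 = (ln(S_0'/K) + (r + sigma^2/2)*T) / (sigma*sqrt(T)) = 0.38168125
d2 = d1 - sigma*sqrt(T) = -0.02844068
exp(-rT) = 0.97530991
N(d1) = 0.64865110; N(d2) = 0.48865534
C = S_0' * N(d1) - K * exp(-rT) * N(d2) = 10.00344304 * 0.64865110 - 9.5400 * 0.97530991 * 0.48865534 = 1.9421


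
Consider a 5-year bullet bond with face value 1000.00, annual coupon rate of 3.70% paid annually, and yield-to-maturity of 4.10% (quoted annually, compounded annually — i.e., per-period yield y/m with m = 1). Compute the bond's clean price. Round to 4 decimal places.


Coupon per period c = face * coupon_rate / m = 37.000000
Periods per year m = 1; per-period yield y/m = 0.041000
Number of cashflows N = 5
Cashflows (t years, CF_t, discount factor 1/(1+y/m)^(m*t), PV):
  t = 1.0000: CF_t = 37.000000, DF = 0.960615, PV = 35.542747
  t = 2.0000: CF_t = 37.000000, DF = 0.922781, PV = 34.142889
  t = 3.0000: CF_t = 37.000000, DF = 0.886437, PV = 32.798164
  t = 4.0000: CF_t = 37.000000, DF = 0.851524, PV = 31.506402
  t = 5.0000: CF_t = 1037.000000, DF = 0.817987, PV = 848.252423
Price P = sum_t PV_t = 982.242625

Answer: Price = 982.2426


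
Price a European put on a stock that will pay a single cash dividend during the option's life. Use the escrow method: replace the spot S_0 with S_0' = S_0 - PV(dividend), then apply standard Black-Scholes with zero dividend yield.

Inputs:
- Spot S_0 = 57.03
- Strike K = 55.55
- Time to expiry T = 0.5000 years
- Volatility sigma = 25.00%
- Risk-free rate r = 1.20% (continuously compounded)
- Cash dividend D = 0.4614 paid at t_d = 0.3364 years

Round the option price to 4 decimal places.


Answer: Price = 3.2971

Derivation:
PV(D) = D * exp(-r * t_d) = 0.4614 * 0.99597134 = 0.45954117
S_0' = S_0 - PV(D) = 57.0300 - 0.45954117 = 56.57045883
d1 = (ln(S_0'/K) + (r + sigma^2/2)*T) / (sigma*sqrt(T)) = 0.22530348
d2 = d1 - sigma*sqrt(T) = 0.04852678
exp(-rT) = 0.99401796
N(-d1) = 0.41087160; N(-d2) = 0.48064821
P = K * exp(-rT) * N(-d2) - S_0' * N(-d1) = 55.5500 * 0.99401796 * 0.48064821 - 56.57045883 * 0.41087160 = 3.2971


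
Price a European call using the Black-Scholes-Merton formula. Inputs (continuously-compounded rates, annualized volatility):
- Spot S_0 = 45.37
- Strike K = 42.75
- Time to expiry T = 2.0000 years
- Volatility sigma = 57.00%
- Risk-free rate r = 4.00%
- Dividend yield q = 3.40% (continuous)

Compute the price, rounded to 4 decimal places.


Answer: Price = 14.3230

Derivation:
d1 = (ln(S/K) + (r - q + 0.5*sigma^2) * T) / (sigma * sqrt(T)) = 0.49172689
d2 = d1 - sigma * sqrt(T) = -0.31437484
exp(-rT) = 0.92311635; exp(-qT) = 0.93426047
C = S_0 * exp(-qT) * N(d1) - K * exp(-rT) * N(d2)
N(d1) = 0.68854379; N(d2) = 0.37661818
C = 45.3700 * 0.93426047 * 0.68854379 - 42.7500 * 0.92311635 * 0.37661818 = 14.3230


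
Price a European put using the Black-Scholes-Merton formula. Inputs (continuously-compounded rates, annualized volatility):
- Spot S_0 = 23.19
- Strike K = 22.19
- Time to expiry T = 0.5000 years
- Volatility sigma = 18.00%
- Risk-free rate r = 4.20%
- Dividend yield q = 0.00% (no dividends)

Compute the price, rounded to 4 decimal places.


d1 = (ln(S/K) + (r - q + 0.5*sigma^2) * T) / (sigma * sqrt(T)) = 0.57495178
d2 = d1 - sigma * sqrt(T) = 0.44767256
exp(-rT) = 0.97921896; exp(-qT) = 1.00000000
P = K * exp(-rT) * N(-d2) - S_0 * exp(-qT) * N(-d1)
N(-d1) = 0.28266195; N(-d2) = 0.32719476
P = 22.1900 * 0.97921896 * 0.32719476 - 23.1900 * 1.00000000 * 0.28266195 = 0.5546

Answer: Price = 0.5546
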